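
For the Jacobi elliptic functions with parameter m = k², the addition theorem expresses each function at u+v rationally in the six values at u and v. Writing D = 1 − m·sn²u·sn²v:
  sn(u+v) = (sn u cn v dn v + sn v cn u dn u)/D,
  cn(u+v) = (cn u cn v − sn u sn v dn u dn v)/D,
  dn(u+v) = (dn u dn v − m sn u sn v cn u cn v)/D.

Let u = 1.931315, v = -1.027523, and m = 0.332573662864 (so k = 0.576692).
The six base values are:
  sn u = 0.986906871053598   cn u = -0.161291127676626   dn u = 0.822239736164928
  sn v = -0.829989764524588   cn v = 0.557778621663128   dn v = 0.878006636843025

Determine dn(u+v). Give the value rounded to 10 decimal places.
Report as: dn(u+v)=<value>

dn(u+v)=0.8977520766

m = k² = 0.332573662864
D = 1 − m·sn²u·sn²v = 0.7768557644563609
dn(u+v) = (dn u·dn v − m·sn u·sn v·cn u·cn v)/D = 0.6974238757709371/0.7768557644563609 = 0.8977520766148787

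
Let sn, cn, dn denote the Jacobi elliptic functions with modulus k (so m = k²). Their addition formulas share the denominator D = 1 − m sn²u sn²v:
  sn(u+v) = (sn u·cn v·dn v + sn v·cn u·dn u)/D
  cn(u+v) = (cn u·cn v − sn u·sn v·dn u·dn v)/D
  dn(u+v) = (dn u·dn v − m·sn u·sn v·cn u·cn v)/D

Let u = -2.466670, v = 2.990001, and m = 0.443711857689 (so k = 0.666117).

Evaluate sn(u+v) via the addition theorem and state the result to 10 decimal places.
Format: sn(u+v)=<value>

sn u = -0.8749348590681905, cn u = -0.4842406347956827, dn u = 0.8126091857287869
sn v = 0.5740052154629467, cn v = -0.8188516426199169, dn v = 0.9240156574999957
m = k² = 0.443711857689
D = 1 − m·sn²u·sn²v = 0.8880860687174448
sn(u+v) = (sn u·cn v·dn v + sn v·cn u·dn u)/D = 0.4361333569323455/0.8880860687174448 = 0.4910935688499203

sn(u+v)=0.4910935688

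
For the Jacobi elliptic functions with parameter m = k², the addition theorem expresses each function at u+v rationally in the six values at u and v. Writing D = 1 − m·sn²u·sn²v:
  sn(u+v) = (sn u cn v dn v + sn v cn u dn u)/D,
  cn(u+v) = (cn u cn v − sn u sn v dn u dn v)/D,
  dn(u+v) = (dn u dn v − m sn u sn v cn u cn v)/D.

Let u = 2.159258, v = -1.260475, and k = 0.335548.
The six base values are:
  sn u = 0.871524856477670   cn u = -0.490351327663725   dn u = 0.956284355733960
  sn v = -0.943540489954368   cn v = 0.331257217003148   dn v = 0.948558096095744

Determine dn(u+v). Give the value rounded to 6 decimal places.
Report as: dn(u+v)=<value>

dn(u+v)=0.965567

m = k² = 0.112592460304
D = 1 − m·sn²u·sn²v = 0.9238640188902968
dn(u+v) = (dn u·dn v − m·sn u·sn v·cn u·cn v)/D = 0.8920521509655979/0.9238640188902968 = 0.9655665040804274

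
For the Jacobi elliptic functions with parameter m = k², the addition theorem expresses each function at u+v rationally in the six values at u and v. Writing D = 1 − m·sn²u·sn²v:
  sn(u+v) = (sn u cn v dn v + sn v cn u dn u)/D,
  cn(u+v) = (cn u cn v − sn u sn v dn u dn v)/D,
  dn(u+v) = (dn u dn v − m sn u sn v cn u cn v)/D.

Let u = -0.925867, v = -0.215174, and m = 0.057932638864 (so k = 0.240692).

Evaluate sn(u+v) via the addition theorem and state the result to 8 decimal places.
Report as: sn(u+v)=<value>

sn(u+v)=-0.90441388

sn u = -0.7952506401374177, cn u = 0.6062808089994498, dn u = 0.981510077937952
sn v = -0.2134243220856724, cn v = 0.9769595993398454, dn v = 0.9986797142742209
m = k² = 0.057932638864
D = 1 − m·sn²u·sn²v = 0.9983311427596184
sn(u+v) = (sn u·cn v·dn v + sn v·cn u·dn u)/D = -0.9029045460320439/0.9983311427596184 = -0.9044138836901419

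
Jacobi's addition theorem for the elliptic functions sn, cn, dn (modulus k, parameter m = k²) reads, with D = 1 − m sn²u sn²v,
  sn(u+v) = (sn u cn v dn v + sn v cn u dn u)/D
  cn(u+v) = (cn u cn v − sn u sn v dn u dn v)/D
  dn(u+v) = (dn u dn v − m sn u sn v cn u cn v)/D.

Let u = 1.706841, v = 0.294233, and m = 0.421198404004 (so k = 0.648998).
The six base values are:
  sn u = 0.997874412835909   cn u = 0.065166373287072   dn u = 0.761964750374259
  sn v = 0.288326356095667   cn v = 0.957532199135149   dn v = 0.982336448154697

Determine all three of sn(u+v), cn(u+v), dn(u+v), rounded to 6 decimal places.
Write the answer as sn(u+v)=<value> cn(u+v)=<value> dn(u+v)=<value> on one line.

m = k² = 0.421198404004
D = 1 − m·sn²u·sn²v = 0.9651335944761082
sn(u+v) = (sn u·cn v·dn v + sn v·cn u·dn u)/D = 0.9529361073842912/0.9651335944761082 = 0.9873618666248603
cn(u+v) = (cn u·cn v − sn u·sn v·dn u·dn v)/D = -0.1529563023534745/0.9651335944761082 = -0.1584820000349298
dn(u+v) = (dn u·dn v − m·sn u·sn v·cn u·cn v)/D = 0.7409439691517966/0.9651335944761082 = 0.7677113027590696

sn(u+v)=0.987362 cn(u+v)=-0.158482 dn(u+v)=0.767711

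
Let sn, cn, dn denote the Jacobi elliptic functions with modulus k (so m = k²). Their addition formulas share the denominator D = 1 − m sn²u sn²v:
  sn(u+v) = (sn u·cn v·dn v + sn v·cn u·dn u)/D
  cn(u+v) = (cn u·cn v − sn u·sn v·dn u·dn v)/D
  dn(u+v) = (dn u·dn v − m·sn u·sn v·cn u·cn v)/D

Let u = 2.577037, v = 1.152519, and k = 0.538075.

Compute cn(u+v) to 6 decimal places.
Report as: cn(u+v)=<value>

cn(u+v)=-0.951578

sn u = 0.7270354635940193, cn u = -0.6865999087362519, dn u = 0.920305855368559
sn v = 0.8894090257260036, cn v = 0.4571122235918889, dn v = 0.8780500785829859
m = k² = 0.289524705625
D = 1 − m·sn²u·sn²v = 0.8789402188343575
cn(u+v) = (cn u·cn v − sn u·sn v·dn u·dn v)/D = -0.8363800461528476/0.8789402188343575 = -0.9515778527714288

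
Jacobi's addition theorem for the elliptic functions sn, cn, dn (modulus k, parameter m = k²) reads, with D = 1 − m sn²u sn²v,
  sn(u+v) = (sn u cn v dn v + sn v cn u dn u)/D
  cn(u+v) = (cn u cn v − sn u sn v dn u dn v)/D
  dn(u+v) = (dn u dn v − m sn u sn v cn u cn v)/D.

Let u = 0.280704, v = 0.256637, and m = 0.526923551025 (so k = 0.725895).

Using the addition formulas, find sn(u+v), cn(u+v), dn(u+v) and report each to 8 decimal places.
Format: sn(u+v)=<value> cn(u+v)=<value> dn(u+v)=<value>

sn(u+v)=0.50082887 cn(u+v)=0.86554633 dn(u+v)=0.93157501

sn u = 0.2751980212324733, cn u = 0.9613875644659292, dn u = 0.9798438639210569
sn v = 0.2524141848464062, cn v = 0.9676192842685207, dn v = 0.9830707815678531
m = k² = 0.526923551025
D = 1 − m·sn²u·sn²v = 0.9974574720372303
sn(u+v) = (sn u·cn v·dn v + sn v·cn u·dn u)/D = 0.4995554950626221/0.9974574720372303 = 0.5008288664601593
cn(u+v) = (cn u·cn v − sn u·sn v·dn u·dn v)/D = 0.8633456526071355/0.9974574720372303 = 0.8655463283500381
dn(u+v) = (dn u·dn v − m·sn u·sn v·cn u·cn v)/D = 0.9292064554095089/0.9974574720372303 = 0.9315750109242011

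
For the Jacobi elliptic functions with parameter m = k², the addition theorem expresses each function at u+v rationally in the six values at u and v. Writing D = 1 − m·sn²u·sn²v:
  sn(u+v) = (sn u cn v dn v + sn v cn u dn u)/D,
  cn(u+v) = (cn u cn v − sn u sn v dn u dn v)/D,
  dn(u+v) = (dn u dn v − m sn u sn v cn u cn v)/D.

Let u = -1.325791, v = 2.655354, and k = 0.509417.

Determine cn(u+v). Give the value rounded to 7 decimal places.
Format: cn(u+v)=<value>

sn u = -0.9504878651288406, cn u = 0.3107616743467876, dn u = 0.8749602933664473
sn v = 0.653090652374241, cn v = -0.7572797368089208, dn v = 0.9430343138056969
m = k² = 0.259505679889
D = 1 − m·sn²u·sn²v = 0.900003003303667
cn(u+v) = (cn u·cn v − sn u·sn v·dn u·dn v)/D = 0.2768621297234614/0.900003003303667 = 0.3076235620405439

cn(u+v)=0.3076236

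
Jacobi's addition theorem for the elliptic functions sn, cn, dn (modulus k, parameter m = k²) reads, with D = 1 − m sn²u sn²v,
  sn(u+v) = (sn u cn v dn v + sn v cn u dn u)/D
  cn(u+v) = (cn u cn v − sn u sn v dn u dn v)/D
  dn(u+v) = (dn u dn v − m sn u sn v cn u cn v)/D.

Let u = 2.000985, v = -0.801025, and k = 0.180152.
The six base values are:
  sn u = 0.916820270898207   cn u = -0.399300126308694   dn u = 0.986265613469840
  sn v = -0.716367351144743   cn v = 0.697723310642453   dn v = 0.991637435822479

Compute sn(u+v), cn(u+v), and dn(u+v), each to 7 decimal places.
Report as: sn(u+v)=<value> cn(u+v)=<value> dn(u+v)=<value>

sn(u+v)=0.9294666 cn(u+v)=0.3689063 dn(u+v)=0.9858814

m = k² = 0.032454743104
D = 1 − m·sn²u·sn²v = 0.9860003183960155
sn(u+v) = (sn u·cn v·dn v + sn v·cn u·dn u)/D = 0.9164543654519891/0.9860003183960155 = 0.9294666019406963
cn(u+v) = (cn u·cn v − sn u·sn v·dn u·dn v)/D = 0.363741699453109/0.9860003183960155 = 0.3689062697716254
dn(u+v) = (dn u·dn v − m·sn u·sn v·cn u·cn v)/D = 0.9720793480985359/0.9860003183960155 = 0.985881373425796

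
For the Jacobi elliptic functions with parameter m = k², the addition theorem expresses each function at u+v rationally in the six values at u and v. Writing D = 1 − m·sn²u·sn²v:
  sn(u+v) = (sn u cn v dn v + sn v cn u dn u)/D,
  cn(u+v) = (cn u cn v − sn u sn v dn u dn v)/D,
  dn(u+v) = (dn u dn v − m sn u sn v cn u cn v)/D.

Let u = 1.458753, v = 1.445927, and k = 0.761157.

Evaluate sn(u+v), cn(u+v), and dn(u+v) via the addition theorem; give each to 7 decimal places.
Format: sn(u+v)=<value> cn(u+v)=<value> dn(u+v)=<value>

sn(u+v)=0.7722777 cn(u+v)=-0.6352851 dn(u+v)=0.8089884

sn u = 0.95213844418686, cn u = 0.3056671115796163, dn u = 0.6890362870196076
sn v = 0.9493955481382392, cn v = 0.3140829399621894, dn v = 0.691225562683269
m = k² = 0.579359978649
D = 1 − m·sn²u·sn²v = 0.5265838436836854
sn(u+v) = (sn u·cn v·dn v + sn v·cn u·dn u)/D = 0.4066689478791258/0.5265838436836854 = 0.7722776776330581
cn(u+v) = (cn u·cn v − sn u·sn v·dn u·dn v)/D = -0.3345308823704754/0.5265838436836854 = -0.6352851238850871
dn(u+v) = (dn u·dn v − m·sn u·sn v·cn u·cn v)/D = 0.426000239069001/0.5265838436836854 = 0.8089884339955098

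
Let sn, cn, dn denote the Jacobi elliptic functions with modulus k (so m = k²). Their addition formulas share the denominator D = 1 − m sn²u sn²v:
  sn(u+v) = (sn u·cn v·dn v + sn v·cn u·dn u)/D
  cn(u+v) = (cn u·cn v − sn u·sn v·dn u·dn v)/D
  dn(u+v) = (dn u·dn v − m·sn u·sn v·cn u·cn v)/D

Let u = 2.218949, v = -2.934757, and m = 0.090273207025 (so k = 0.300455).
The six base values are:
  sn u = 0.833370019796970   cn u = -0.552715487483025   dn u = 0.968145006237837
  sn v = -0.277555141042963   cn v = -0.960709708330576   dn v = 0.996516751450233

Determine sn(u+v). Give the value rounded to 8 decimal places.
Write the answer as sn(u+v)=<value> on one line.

m = k² = 0.090273207025
D = 1 − m·sn²u·sn²v = 0.995170155272908
sn(u+v) = (sn u·cn v·dn v + sn v·cn u·dn u)/D = -0.6493157054202724/0.995170155272908 = -0.6524670198155298

sn(u+v)=-0.65246702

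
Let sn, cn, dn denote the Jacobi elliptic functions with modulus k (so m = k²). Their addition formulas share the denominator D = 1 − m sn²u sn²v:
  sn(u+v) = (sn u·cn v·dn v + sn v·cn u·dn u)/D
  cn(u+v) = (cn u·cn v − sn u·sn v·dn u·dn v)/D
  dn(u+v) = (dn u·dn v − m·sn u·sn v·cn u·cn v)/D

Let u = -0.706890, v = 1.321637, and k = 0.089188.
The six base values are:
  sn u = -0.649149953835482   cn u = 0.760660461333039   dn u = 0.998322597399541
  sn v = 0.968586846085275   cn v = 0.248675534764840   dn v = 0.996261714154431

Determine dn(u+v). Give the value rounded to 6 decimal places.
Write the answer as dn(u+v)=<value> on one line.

m = k² = 0.007954499344
D = 1 − m·sn²u·sn²v = 0.9968552940306266
dn(u+v) = (dn u·dn v − m·sn u·sn v·cn u·cn v)/D = 0.995536645802496/0.9968552940306266 = 0.9986771919294335

dn(u+v)=0.998677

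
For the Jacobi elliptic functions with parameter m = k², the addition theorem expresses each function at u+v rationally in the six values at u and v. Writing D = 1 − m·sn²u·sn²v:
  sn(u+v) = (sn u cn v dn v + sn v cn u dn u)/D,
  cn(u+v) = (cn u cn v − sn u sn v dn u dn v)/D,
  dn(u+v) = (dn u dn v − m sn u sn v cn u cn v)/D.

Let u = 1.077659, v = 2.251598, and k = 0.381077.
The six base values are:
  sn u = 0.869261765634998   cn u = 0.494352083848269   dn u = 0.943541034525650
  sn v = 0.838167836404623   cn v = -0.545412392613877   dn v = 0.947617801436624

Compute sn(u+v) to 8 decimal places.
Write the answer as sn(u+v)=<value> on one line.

sn(u+v)=-0.06318608

m = k² = 0.145219679929
D = 1 − m·sn²u·sn²v = 0.9229116743039754
sn(u+v) = (sn u·cn v·dn v + sn v·cn u·dn u)/D = -0.05831517420541385/0.9229116743039754 = -0.06318608359721197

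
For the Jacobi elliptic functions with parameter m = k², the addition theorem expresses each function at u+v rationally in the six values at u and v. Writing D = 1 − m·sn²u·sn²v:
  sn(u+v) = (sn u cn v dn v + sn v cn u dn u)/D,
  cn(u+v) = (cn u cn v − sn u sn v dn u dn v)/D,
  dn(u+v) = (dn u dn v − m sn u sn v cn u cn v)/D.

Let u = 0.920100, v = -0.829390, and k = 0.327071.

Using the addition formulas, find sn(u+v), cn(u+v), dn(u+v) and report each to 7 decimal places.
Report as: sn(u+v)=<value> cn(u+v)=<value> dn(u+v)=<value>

sn u = 0.7885218700668762, cn u = 0.6150067157570204, dn u = 0.9661709114090558
sn v = -0.7315171676504137, cn v = 0.6818230220759024, dn v = 0.9709560158797108
m = k² = 0.106975439041
D = 1 − m·sn²u·sn²v = 0.9644073265855022
sn(u+v) = (sn u·cn v·dn v + sn v·cn u·dn u)/D = 0.08734870779063349/0.9644073265855022 = 0.09057242244300739
cn(u+v) = (cn u·cn v − sn u·sn v·dn u·dn v)/D = 0.9604434886129959/0.9644073265855022 = 0.9958898715685412
dn(u+v) = (dn u·dn v − m·sn u·sn v·cn u·cn v)/D = 0.963984071815703/0.9644073265855022 = 0.9995611244770426

sn(u+v)=0.0905724 cn(u+v)=0.9958899 dn(u+v)=0.9995611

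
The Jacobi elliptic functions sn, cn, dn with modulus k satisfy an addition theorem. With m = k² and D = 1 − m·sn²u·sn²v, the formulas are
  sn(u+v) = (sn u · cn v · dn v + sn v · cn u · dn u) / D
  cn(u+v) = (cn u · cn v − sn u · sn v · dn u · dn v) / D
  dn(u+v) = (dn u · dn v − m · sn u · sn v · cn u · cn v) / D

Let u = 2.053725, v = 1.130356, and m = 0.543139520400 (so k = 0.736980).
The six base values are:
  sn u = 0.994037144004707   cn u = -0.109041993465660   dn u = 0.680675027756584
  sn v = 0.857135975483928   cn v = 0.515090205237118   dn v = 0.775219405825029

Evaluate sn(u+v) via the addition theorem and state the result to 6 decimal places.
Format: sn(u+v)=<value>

m = k² = 0.5431395204
D = 1 − m·sn²u·sn²v = 0.6057097141903855
sn(u+v) = (sn u·cn v·dn v + sn v·cn u·dn u)/D = 0.3333084220410458/0.6057097141903855 = 0.5502774913995864

sn(u+v)=0.550277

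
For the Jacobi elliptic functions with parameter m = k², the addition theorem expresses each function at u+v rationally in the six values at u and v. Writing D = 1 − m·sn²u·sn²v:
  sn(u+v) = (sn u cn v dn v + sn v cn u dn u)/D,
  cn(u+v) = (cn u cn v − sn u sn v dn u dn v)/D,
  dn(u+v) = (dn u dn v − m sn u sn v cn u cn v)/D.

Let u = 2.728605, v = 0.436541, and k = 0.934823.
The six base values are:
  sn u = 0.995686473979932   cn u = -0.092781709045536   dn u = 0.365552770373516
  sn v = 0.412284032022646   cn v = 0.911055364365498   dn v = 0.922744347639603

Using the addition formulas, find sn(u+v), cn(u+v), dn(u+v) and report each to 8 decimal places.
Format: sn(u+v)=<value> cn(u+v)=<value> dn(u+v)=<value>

sn(u+v)=0.96520118 cn(u+v)=-0.26150847 dn(u+v)=0.43112489

m = k² = 0.873894041329
D = 1 − m·sn²u·sn²v = 0.8527358542971306
sn(u+v) = (sn u·cn v·dn v + sn v·cn u·dn u)/D = 0.8230616537662927/0.8527358542971306 = 0.9652011811379774
cn(u+v) = (cn u·cn v − sn u·sn v·dn u·dn v)/D = -0.2229976486498288/0.8527358542971306 = -0.26150847009199
dn(u+v) = (dn u·dn v − m·sn u·sn v·cn u·cn v)/D = 0.3676356513734719/0.8527358542971306 = 0.4311248899889361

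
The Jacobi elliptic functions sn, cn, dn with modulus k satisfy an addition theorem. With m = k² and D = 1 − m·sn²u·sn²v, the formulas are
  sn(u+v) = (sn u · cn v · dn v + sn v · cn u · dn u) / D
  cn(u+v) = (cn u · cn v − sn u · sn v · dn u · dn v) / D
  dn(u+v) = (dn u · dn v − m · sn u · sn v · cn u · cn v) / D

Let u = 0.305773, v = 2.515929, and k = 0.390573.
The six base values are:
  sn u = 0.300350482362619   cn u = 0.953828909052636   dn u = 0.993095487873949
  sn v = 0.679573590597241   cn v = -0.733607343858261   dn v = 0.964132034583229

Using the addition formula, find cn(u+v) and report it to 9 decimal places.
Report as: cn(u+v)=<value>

cn(u+v)=-0.900891807

m = k² = 0.152547268329
D = 1 − m·sn²u·sn²v = 0.9936447287885288
cn(u+v) = (cn u·cn v − sn u·sn v·dn u·dn v)/D = -0.8951663949409065/0.9936447287885288 = -0.9008918067047072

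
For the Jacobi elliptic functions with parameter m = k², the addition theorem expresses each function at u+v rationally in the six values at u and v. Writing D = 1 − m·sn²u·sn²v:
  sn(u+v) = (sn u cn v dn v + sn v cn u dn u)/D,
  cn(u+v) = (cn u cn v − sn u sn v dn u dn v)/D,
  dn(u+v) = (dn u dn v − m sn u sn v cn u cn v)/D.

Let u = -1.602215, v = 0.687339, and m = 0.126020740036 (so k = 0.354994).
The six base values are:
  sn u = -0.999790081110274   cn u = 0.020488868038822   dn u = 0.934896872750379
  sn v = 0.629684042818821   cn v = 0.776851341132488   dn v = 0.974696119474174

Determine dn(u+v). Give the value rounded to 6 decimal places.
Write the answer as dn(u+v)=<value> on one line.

dn(u+v)=0.960476

m = k² = 0.126020740036
D = 1 − m·sn²u·sn²v = 0.9500535013497639
dn(u+v) = (dn u·dn v − m·sn u·sn v·cn u·cn v)/D = 0.912503139001119/0.9500535013497639 = 0.9604755286988615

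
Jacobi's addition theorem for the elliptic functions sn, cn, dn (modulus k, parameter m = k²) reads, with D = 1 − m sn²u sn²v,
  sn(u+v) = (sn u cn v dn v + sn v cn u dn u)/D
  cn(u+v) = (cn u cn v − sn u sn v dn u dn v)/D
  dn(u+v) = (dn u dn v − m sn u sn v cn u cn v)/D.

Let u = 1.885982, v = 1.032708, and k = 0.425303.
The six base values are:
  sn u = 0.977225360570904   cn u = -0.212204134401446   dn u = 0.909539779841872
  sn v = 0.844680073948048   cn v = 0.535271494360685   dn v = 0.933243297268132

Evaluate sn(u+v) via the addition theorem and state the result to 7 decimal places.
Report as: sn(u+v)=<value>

sn(u+v)=0.3708354

m = k² = 0.180882641809
D = 1 − m·sn²u·sn²v = 0.8767545630136485
sn(u+v) = (sn u·cn v·dn v + sn v·cn u·dn u)/D = 0.3251316267266021/0.8767545630136485 = 0.3708353973192162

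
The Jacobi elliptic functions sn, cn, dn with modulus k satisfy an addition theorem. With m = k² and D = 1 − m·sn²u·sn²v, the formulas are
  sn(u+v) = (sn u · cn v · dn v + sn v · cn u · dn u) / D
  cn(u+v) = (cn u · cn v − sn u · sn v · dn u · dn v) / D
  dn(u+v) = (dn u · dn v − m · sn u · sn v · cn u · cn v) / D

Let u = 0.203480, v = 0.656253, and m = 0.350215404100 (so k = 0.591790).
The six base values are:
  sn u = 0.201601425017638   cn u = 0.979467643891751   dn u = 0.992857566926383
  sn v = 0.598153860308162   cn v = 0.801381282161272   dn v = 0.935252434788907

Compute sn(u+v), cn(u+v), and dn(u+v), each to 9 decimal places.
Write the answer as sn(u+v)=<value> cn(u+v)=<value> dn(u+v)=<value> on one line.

m = k² = 0.3502154041
D = 1 − m·sn²u·sn²v = 0.9949072980553303
sn(u+v) = (sn u·cn v·dn v + sn v·cn u·dn u)/D = 0.7327868153567603/0.9949072980553303 = 0.7365377827553211
cn(u+v) = (cn u·cn v − sn u·sn v·dn u·dn v)/D = 0.6729517181514993/0.9949072980553303 = 0.6763964034306181
dn(u+v) = (dn u·dn v − m·sn u·sn v·cn u·cn v)/D = 0.8954234104121903/0.9949072980553303 = 0.9000068771858508

sn(u+v)=0.736537783 cn(u+v)=0.676396403 dn(u+v)=0.900006877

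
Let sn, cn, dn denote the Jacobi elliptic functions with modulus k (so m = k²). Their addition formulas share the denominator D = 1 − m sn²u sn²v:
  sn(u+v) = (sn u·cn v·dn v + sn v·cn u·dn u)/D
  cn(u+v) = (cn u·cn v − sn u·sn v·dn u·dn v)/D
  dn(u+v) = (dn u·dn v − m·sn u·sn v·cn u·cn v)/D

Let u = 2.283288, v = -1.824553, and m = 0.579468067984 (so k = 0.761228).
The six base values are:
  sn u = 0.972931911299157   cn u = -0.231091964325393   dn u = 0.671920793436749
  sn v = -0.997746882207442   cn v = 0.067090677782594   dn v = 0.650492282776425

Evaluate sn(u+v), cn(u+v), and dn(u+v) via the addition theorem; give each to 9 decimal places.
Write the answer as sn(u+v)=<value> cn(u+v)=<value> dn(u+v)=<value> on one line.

m = k² = 0.579468067984
D = 1 − m·sn²u·sn²v = 0.4539465394281129
sn(u+v) = (sn u·cn v·dn v + sn v·cn u·dn u)/D = 0.197386305522551/0.4539465394281129 = 0.4348228004364138
cn(u+v) = (cn u·cn v − sn u·sn v·dn u·dn v)/D = 0.4087861385259014/0.4539465394281129 = 0.9005160366260196
dn(u+v) = (dn u·dn v − m·sn u·sn v·cn u·cn v)/D = 0.4283580282399079/0.4539465394281129 = 0.9436310028479527

sn(u+v)=0.434822800 cn(u+v)=0.900516037 dn(u+v)=0.943631003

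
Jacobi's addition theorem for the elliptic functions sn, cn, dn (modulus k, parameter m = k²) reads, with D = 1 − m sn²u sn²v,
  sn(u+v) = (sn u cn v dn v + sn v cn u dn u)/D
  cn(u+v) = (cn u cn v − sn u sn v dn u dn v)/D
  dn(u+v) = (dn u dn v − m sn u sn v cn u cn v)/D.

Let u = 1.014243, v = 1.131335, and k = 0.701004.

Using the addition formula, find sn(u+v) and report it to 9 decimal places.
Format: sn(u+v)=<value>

sn(u+v)=0.977066419

sn u = 0.8106217567938664, cn u = 0.5855701216869127, dn u = 0.8228565896732651
sn v = 0.8624054965502271, cn v = 0.5062180948168055, dn v = 0.7965674214784795
m = k² = 0.491406608016
D = 1 − m·sn²u·sn²v = 0.7598400770282651
sn(u+v) = (sn u·cn v·dn v + sn v·cn u·dn u)/D = 0.7424142233629811/0.7598400770282651 = 0.9770664193794088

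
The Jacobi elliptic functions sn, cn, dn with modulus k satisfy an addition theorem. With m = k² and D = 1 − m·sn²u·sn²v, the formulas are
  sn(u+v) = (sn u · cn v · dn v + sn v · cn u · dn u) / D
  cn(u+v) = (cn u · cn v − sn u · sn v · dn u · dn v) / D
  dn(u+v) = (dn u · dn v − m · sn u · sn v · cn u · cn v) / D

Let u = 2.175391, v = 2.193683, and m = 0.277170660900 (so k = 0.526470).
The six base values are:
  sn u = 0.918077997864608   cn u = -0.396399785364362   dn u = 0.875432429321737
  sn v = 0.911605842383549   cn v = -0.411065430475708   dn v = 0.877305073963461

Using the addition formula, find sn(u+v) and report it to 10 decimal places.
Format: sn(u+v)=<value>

sn(u+v)=-0.8034086064

m = k² = 0.2771706609
D = 1 − m·sn²u·sn²v = 0.8058575007863872
sn(u+v) = (sn u·cn v·dn v + sn v·cn u·dn u)/D = -0.6474328516749317/0.8058575007863872 = -0.8034086064138405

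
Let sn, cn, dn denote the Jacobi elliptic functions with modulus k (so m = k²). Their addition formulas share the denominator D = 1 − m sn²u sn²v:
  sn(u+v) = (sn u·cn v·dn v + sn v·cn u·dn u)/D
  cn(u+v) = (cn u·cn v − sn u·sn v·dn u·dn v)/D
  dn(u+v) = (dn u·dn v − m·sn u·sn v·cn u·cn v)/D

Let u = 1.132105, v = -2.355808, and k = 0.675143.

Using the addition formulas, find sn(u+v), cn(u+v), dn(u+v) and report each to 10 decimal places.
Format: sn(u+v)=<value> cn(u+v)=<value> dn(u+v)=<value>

sn u = 0.866032288197821, cn u = 0.4999880756566563, dn u = 0.8112527423046954
sn v = -0.9191201149970861, cn v = -0.3939774285511077, dn v = 0.7841767635231951
m = k² = 0.455818070449
D = 1 − m·sn²u·sn²v = 0.7111953057232616
sn(u+v) = (sn u·cn v·dn v + sn v·cn u·dn u)/D = -0.6403693612359188/0.7111953057232616 = -0.9004128065562592
cn(u+v) = (cn u·cn v − sn u·sn v·dn u·dn v)/D = 0.3093959341573592/0.7111953057232616 = 0.4350365246614135
dn(u+v) = (dn u·dn v − m·sn u·sn v·cn u·cn v)/D = 0.5646947106955911/0.7111953057232616 = 0.7940079274304484

sn(u+v)=-0.9004128066 cn(u+v)=0.4350365247 dn(u+v)=0.7940079274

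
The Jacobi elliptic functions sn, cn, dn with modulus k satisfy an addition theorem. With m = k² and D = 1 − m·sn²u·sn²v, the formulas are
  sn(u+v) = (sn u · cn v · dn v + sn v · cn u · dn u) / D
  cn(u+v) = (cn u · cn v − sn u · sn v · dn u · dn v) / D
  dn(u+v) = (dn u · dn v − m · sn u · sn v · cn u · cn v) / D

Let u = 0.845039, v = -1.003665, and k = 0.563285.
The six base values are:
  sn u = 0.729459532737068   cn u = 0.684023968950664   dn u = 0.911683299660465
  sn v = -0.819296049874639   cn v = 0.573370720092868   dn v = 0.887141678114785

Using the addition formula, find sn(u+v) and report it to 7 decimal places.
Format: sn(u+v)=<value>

sn(u+v)=-0.1577543

m = k² = 0.317289991225
D = 1 − m·sn²u·sn²v = 0.8866711445047004
sn(u+v) = (sn u·cn v·dn v + sn v·cn u·dn u)/D = -0.1398761940229267/0.8866711445047004 = -0.1577543093511432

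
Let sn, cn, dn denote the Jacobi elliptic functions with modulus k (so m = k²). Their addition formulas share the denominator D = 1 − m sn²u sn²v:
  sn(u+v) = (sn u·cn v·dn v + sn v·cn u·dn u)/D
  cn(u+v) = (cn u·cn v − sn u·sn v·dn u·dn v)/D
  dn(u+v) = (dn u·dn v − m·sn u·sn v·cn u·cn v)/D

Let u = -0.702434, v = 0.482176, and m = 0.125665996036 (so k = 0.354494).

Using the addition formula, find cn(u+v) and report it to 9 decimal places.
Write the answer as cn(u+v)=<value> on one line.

cn(u+v)=0.975889500

sn u = -0.6410541111908953, cn u = 0.7674956850206073, dn u = 0.9738364914070172
sn v = 0.4617237530575454, cn v = 0.8870237741247158, dn v = 0.9865137678061121
m = k² = 0.125665996036
D = 1 − m·sn²u·sn²v = 0.9889903987068749
cn(u+v) = (cn u·cn v − sn u·sn v·dn u·dn v)/D = 0.9651453452679571/0.9889903987068749 = 0.9758894995643075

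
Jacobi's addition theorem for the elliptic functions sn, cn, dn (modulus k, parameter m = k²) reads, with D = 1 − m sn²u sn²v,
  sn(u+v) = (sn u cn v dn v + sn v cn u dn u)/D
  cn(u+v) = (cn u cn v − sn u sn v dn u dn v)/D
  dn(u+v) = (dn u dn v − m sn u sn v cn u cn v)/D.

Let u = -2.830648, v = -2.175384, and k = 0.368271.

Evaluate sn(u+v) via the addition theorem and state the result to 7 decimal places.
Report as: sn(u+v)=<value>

sn(u+v)=0.9937380

sn u = -0.4120979144077026, cn u = -0.9111395661153245, dn u = 0.9884168027772124
sn v = -0.8719261819965173, cn v = -0.4896373486050427, dn v = 0.9470435562494234
m = k² = 0.135623529441
D = 1 − m·sn²u·sn²v = 0.982489630406079
sn(u+v) = (sn u·cn v·dn v + sn v·cn u·dn u)/D = 0.9763372701078649/0.982489630406079 = 0.9937379895850187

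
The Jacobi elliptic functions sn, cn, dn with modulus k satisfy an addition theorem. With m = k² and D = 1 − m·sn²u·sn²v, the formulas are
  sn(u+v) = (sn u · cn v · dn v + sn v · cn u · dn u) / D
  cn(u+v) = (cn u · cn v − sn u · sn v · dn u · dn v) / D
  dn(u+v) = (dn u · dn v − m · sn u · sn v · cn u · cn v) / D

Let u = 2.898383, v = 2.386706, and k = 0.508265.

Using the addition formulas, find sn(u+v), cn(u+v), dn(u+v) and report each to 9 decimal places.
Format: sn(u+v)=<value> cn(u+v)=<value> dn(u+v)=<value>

sn(u+v)=-0.982965608 cn(u+v)=0.183789590 dn(u+v)=0.866252175

sn u = 0.4596544574012003, cn u = -0.888097843591126, dn u = 0.9723264702052369
sn v = 0.8188129527918457, cn v = -0.5740604047835895, dn v = 0.9092850105885393
m = k² = 0.258333310225
D = 1 − m·sn²u·sn²v = 0.9634057568741545
sn(u+v) = (sn u·cn v·dn v + sn v·cn u·dn u)/D = -0.9469947256357141/0.9634057568741545 = -0.9829656080822194
cn(u+v) = (cn u·cn v − sn u·sn v·dn u·dn v)/D = 0.1770639488896625/0.9634057568741545 = 0.1837895898236693
dn(u+v) = (dn u·dn v − m·sn u·sn v·cn u·cn v)/D = 0.8345523323434019/0.9634057568741545 = 0.8662521750453022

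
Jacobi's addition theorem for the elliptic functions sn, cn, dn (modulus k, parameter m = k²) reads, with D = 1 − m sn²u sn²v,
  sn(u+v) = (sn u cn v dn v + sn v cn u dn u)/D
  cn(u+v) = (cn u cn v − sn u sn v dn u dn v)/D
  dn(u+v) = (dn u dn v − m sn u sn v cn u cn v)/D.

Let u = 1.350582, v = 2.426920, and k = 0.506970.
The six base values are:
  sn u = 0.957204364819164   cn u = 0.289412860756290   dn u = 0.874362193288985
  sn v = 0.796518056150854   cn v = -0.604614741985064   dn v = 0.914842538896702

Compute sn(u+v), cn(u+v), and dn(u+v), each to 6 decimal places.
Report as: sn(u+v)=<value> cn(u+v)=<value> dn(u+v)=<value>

sn(u+v)=-0.385490 cn(u+v)=-0.922712 dn(u+v)=0.980717

m = k² = 0.2570185809
D = 1 − m·sn²u·sn²v = 0.8505950066970209
sn(u+v) = (sn u·cn v·dn v + sn v·cn u·dn u)/D = -0.3278956328147714/0.8505950066970209 = -0.3854897221746409
cn(u+v) = (cn u·cn v − sn u·sn v·dn u·dn v)/D = -0.7848543300504276/0.8505950066970209 = -0.9227121295928206
dn(u+v) = (dn u·dn v − m·sn u·sn v·cn u·cn v)/D = 0.8341932464096153/0.8505950066970209 = 0.9807173094618837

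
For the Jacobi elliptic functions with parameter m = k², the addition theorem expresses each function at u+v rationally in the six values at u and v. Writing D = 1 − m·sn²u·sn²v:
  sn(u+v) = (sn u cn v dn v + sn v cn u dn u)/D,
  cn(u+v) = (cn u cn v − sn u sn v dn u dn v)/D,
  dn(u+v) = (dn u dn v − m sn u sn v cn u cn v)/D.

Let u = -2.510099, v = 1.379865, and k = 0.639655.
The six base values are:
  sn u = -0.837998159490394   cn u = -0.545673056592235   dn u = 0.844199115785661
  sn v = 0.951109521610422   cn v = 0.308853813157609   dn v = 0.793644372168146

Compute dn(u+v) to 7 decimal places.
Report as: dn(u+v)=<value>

m = k² = 0.409158519025
D = 1 − m·sn²u·sn²v = 0.740080545762187
dn(u+v) = (dn u·dn v − m·sn u·sn v·cn u·cn v)/D = 0.6150333778489251/0.740080545762187 = 0.8310357316790708

dn(u+v)=0.8310357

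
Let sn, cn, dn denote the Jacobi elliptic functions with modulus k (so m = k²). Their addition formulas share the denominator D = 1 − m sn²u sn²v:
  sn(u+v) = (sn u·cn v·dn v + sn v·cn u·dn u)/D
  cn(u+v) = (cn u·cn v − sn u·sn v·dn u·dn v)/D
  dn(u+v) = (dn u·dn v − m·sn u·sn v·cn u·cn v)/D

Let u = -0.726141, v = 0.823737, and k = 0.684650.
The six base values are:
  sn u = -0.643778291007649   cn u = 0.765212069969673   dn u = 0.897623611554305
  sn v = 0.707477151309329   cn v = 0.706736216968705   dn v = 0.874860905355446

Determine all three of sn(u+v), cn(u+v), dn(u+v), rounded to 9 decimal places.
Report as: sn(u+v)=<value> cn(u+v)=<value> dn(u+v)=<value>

sn(u+v)=0.097369015 cn(u+v)=0.995248348 dn(u+v)=0.997775502

m = k² = 0.4687456225
D = 1 − m·sn²u·sn²v = 0.9027622911741057
sn(u+v) = (sn u·cn v·dn v + sn v·cn u·dn u)/D = 0.08790107509584877/0.9027622911741057 = 0.09736901502778462
cn(u+v) = (cn u·cn v − sn u·sn v·dn u·dn v)/D = 0.8984726792523603/0.9027622911741057 = 0.9952483483596037
dn(u+v) = (dn u·dn v − m·sn u·sn v·cn u·cn v)/D = 0.9007540979126594/0.9027622911741057 = 0.9977755016120196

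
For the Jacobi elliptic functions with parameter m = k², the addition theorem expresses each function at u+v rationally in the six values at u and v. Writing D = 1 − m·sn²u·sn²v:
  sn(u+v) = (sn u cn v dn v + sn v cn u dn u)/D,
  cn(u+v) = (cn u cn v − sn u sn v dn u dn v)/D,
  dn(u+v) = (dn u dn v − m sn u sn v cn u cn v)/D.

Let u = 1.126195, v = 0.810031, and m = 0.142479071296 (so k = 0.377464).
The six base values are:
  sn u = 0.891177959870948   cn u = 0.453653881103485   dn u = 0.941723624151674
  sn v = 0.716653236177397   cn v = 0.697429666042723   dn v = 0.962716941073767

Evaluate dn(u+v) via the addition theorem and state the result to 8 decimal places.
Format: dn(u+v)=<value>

dn(u+v)=0.93198637

m = k² = 0.142479071296
D = 1 − m·sn²u·sn²v = 0.9418836831593106
dn(u+v) = (dn u·dn v − m·sn u·sn v·cn u·cn v)/D = 0.8778227589794849/0.9418836831593106 = 0.931986374405649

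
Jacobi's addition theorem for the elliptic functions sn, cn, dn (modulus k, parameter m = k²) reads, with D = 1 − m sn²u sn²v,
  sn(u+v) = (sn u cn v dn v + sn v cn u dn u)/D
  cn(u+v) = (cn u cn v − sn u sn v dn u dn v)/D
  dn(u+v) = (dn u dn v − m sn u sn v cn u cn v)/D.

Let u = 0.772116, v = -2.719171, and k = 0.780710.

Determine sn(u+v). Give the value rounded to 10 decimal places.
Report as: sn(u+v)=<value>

sn u = 0.667641057427137, cn u = 0.7444833231426842, dn u = 0.8534137713788301
sn v = -0.8769345855679161, cn v = -0.4806097508736452, dn v = 0.7288892727104736
m = k² = 0.6095081041
D = 1 − m·sn²u·sn²v = 0.7910704088945033
sn(u+v) = (sn u·cn v·dn v + sn v·cn u·dn u)/D = -0.7910446251624313/0.7910704088945033 = -0.999967406526926

sn(u+v)=-0.9999674065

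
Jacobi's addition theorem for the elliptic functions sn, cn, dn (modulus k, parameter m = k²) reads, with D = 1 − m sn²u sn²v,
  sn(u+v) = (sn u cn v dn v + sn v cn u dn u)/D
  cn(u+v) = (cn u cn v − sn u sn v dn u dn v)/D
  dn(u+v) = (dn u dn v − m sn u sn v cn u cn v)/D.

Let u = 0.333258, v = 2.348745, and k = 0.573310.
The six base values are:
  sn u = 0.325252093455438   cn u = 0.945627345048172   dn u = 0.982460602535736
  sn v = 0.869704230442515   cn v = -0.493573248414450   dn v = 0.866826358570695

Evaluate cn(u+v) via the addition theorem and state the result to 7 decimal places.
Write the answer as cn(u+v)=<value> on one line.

m = k² = 0.3286843561
D = 1 − m·sn²u·sn²v = 0.9736995971729362
cn(u+v) = (cn u·cn v − sn u·sn v·dn u·dn v)/D = -0.7076375452557118/0.9736995971729362 = -0.7267513998262754

cn(u+v)=-0.7267514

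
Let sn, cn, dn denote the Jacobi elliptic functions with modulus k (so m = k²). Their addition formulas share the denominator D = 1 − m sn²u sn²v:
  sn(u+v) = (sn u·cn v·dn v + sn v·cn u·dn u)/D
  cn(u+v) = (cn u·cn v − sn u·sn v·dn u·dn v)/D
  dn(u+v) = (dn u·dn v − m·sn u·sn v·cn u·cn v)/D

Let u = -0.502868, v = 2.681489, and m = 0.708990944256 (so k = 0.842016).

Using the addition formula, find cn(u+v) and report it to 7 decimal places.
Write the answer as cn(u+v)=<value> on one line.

sn u = -0.4694654390364073, cn u = 0.882950848887045, dn u = 0.9185531866828624
sn v = 0.9451120678708576, cn v = -0.3267463529480804, dn v = 0.6055602223989574
m = k² = 0.708990944256
D = 1 − m·sn²u·sn²v = 0.8604227757574246
cn(u+v) = (cn u·cn v − sn u·sn v·dn u·dn v)/D = -0.04169902207763423/0.8604227757574246 = -0.04846341037512268

cn(u+v)=-0.0484634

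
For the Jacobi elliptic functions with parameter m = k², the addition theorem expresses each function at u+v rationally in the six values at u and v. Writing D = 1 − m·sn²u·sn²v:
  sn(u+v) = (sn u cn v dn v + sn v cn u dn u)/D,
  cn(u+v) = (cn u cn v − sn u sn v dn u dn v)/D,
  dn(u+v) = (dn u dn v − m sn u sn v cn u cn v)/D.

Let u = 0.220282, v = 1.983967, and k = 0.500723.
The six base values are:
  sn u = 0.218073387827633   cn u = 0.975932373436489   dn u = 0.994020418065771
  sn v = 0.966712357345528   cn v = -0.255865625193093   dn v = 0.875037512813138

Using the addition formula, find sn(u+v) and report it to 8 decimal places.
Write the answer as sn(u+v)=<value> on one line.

m = k² = 0.250723522729
D = 1 − m·sn²u·sn²v = 0.988857183915005
sn(u+v) = (sn u·cn v·dn v + sn v·cn u·dn u)/D = 0.888979581991974/0.988857183915005 = 0.898996939550357

sn(u+v)=0.89899694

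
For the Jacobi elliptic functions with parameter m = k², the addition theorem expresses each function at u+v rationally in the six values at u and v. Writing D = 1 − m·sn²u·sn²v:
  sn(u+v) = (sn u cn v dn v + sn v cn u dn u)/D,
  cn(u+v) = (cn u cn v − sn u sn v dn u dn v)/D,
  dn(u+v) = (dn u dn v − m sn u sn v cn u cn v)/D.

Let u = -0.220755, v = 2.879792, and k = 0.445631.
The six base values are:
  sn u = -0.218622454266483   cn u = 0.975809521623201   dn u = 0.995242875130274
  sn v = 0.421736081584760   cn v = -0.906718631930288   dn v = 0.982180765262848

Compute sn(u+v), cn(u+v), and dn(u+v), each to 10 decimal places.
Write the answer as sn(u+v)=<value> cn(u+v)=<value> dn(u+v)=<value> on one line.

m = k² = 0.198586988161
D = 1 − m·sn²u·sn²v = 0.9983118080025326
sn(u+v) = (sn u·cn v·dn v + sn v·cn u·dn u)/D = 0.6042731276176248/0.9983118080025326 = 0.6052949817619425
cn(u+v) = (cn u·cn v − sn u·sn v·dn u·dn v)/D = -0.7946574439571426/0.9983118080025326 = -0.7960012468921199
dn(u+v) = (dn u·dn v − m·sn u·sn v·cn u·cn v)/D = 0.9613080770929384/0.9983118080025326 = 0.9629336940493242

sn(u+v)=0.6052949818 cn(u+v)=-0.7960012469 dn(u+v)=0.9629336940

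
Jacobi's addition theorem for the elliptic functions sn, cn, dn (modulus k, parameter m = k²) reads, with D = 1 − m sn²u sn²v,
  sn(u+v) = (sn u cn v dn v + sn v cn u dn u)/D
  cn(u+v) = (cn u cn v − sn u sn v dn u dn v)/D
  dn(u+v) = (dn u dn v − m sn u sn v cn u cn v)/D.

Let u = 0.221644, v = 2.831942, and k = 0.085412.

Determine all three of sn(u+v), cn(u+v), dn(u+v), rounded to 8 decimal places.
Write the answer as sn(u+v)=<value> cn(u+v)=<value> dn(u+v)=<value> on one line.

sn u = 0.2198209142409517, cn u = 0.9755402429742569, dn u = 0.9998237276942458
sn v = 0.3101649489627918, cn v = -0.9506827569883177, dn v = 0.999649030448186
m = k² = 0.007295209744
D = 1 − m·sn²u·sn²v = 0.9999660873882744
sn(u+v) = (sn u·cn v·dn v + sn v·cn u·dn u)/D = 0.0936184462889305/0.9999660873882744 = 0.09362162124262083
cn(u+v) = (cn u·cn v − sn u·sn v·dn u·dn v)/D = -0.9955740868669999/0.9999660873882744 = -0.9956078505294659
dn(u+v) = (dn u·dn v − m·sn u·sn v·cn u·cn v)/D = 0.9999341166756706/0.9999660873882744 = 0.9999680282031491

sn(u+v)=0.09362162 cn(u+v)=-0.99560785 dn(u+v)=0.99996803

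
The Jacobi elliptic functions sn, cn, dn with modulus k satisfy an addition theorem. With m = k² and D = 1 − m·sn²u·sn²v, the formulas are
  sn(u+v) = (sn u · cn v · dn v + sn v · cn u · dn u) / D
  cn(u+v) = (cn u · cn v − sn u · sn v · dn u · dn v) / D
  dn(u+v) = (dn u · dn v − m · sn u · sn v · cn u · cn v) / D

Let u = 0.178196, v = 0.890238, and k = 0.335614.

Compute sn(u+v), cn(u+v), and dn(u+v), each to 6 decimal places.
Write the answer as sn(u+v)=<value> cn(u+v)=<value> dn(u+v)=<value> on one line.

sn(u+v)=0.867548 cn(u+v)=0.497353 dn(u+v)=0.956674

sn u = 0.1771505660854724, cn u = 0.9841837617719552, dn u = 0.9982310338308586
sn v = 0.7700764500370166, cn v = 0.6379516134460248, dn v = 0.9660250540483003
m = k² = 0.112636756996
D = 1 − m·sn²u·sn²v = 0.9979037990599694
sn(u+v) = (sn u·cn v·dn v + sn v·cn u·dn u)/D = 0.8657299060221592/0.9979037990599694 = 0.8675484619235655
cn(u+v) = (cn u·cn v − sn u·sn v·dn u·dn v)/D = 0.4963101066845034/0.9979037990599694 = 0.4973526577932965
dn(u+v) = (dn u·dn v − m·sn u·sn v·cn u·cn v)/D = 0.9546685623914588/0.9979037990599694 = 0.9566739432105195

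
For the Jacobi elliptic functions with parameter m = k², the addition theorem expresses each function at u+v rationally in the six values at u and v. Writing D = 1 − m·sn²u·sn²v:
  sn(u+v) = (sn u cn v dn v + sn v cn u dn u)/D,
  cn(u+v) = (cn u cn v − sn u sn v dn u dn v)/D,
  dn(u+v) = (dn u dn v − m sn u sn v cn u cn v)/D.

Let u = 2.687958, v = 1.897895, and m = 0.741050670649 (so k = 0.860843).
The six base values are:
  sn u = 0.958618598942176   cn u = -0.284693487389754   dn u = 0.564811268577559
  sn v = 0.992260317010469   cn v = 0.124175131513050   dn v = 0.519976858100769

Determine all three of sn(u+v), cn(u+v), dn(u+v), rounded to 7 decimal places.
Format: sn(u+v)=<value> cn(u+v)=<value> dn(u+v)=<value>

m = k² = 0.741050670649
D = 1 − m·sn²u·sn²v = 0.3295122421367569
sn(u+v) = (sn u·cn v·dn v + sn v·cn u·dn u)/D = -0.09765729115189128/0.3295122421367569 = -0.296369235080986
cn(u+v) = (cn u·cn v − sn u·sn v·dn u·dn v)/D = -0.3147083907411232/0.3295122421367569 = -0.9550734403685987
dn(u+v) = (dn u·dn v − m·sn u·sn v·cn u·cn v)/D = 0.3186078421932133/0.3295122421367569 = 0.966907451229026

sn(u+v)=-0.2963692 cn(u+v)=-0.9550734 dn(u+v)=0.9669075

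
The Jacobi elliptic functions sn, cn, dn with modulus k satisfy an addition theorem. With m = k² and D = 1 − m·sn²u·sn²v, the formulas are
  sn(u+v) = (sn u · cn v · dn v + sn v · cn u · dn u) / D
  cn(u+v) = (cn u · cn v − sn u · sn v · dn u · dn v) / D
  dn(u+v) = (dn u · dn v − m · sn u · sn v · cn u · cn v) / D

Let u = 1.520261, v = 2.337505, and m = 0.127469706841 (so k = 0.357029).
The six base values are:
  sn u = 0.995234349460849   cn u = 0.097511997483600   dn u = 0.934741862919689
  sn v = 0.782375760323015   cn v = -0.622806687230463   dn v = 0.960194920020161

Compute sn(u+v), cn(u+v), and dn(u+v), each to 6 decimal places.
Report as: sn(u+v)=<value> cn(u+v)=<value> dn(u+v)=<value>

m = k² = 0.127469706841
D = 1 − m·sn²u·sn²v = 0.9227161989442544
sn(u+v) = (sn u·cn v·dn v + sn v·cn u·dn u)/D = -0.523853469707755/0.9227161989442544 = -0.5677297855040729
cn(u+v) = (cn u·cn v − sn u·sn v·dn u·dn v)/D = -0.7595937901729312/0.9227161989442544 = -0.8232149723198063
dn(u+v) = (dn u·dn v − m·sn u·sn v·cn u·cn v)/D = 0.903562191305811/0.9227161989442544 = 0.9792417130420395

sn(u+v)=-0.567730 cn(u+v)=-0.823215 dn(u+v)=0.979242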